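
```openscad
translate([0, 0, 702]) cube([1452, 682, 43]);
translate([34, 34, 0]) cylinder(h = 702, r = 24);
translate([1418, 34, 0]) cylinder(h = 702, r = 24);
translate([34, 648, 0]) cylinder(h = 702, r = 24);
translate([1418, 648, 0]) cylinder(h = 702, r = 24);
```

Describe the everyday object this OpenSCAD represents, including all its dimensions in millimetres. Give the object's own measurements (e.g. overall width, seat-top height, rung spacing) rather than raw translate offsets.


A rectangular dining table. The top is 1452×682×43 mm with its upper surface at z = 745 mm. It stands on four round legs of 48 mm diameter, each leg's bounding box inset 10 mm from the nearest pair of top edges, running from the floor to the underside of the top.


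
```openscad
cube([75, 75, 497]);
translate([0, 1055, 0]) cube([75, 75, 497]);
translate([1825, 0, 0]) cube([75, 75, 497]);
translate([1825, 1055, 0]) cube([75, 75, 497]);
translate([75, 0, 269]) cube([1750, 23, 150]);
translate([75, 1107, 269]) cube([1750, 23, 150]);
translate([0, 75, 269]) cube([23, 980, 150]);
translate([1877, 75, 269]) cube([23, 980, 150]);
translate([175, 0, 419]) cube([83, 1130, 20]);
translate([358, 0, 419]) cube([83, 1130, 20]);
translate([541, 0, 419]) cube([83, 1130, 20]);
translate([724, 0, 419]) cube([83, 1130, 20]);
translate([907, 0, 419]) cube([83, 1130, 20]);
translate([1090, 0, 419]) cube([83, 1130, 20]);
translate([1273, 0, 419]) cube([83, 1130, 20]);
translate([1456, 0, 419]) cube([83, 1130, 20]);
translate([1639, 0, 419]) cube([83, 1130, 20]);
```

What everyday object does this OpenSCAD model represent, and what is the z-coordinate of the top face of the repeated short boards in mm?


A bed frame. The slat-top height is 439 mm.

Four posts, four rails, and a row of slats — a bed frame. Slats sit on the rails at z = 269 + 150 = 419; with slat thickness 20, the top is 439 mm.


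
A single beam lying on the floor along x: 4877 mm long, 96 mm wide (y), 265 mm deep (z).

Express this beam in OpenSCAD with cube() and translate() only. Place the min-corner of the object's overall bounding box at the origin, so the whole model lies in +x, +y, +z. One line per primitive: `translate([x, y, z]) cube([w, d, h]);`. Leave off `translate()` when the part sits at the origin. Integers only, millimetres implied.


cube([4877, 96, 265]);


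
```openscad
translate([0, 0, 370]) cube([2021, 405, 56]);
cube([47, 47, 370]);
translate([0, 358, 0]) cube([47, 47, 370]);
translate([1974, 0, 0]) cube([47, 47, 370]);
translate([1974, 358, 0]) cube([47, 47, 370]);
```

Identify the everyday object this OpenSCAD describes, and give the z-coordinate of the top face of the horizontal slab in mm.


A bench. The seat-top height is 426 mm.

A long slab on four corner posts — a bench. The slab sits at z = 370 with thickness 56, so the top is 370 + 56 = 426 mm.


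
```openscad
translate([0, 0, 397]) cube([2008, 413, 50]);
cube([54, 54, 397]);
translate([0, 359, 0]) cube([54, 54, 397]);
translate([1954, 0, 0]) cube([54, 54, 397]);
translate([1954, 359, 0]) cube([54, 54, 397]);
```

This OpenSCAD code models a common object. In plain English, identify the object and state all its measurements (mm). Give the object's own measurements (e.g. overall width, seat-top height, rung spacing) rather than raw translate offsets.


A bench: a 2008×413 mm seat slab, 50 mm thick, top at z = 447 mm, on four 54×54 mm square legs flush with the seat corners and standing on z = 0.


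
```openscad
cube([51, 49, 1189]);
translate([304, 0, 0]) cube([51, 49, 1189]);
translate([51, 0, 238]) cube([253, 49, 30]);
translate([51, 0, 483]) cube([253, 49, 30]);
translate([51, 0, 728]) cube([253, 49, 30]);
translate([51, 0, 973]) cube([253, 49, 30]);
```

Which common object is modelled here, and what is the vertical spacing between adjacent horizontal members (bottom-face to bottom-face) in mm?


A ladder. The rung spacing is 245 mm.

Two tall 51×49 posts with 4 short bars between them — a ladder. Adjacent rungs sit at z = 238 and z = 483, so the spacing is 483 − 238 = 245 mm.


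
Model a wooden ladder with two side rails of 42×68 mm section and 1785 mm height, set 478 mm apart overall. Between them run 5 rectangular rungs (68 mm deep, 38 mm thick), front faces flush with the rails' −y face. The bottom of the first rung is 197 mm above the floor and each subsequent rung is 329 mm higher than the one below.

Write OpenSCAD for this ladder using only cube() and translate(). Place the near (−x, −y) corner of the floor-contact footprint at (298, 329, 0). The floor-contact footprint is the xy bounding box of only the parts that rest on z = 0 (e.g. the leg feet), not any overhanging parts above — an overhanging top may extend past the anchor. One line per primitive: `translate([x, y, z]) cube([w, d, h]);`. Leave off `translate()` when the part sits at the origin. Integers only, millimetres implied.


translate([298, 329, 0]) cube([42, 68, 1785]);
translate([734, 329, 0]) cube([42, 68, 1785]);
translate([340, 329, 197]) cube([394, 68, 38]);
translate([340, 329, 526]) cube([394, 68, 38]);
translate([340, 329, 855]) cube([394, 68, 38]);
translate([340, 329, 1184]) cube([394, 68, 38]);
translate([340, 329, 1513]) cube([394, 68, 38]);


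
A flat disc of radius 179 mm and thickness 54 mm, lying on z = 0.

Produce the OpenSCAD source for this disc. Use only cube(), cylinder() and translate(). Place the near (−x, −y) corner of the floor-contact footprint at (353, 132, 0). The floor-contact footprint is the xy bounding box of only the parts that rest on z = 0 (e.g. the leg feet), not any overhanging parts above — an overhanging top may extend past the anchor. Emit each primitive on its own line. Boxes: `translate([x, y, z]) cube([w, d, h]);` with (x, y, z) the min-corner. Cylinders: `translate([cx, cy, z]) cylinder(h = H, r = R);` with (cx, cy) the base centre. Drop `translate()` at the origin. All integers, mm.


translate([532, 311, 0]) cylinder(h = 54, r = 179);


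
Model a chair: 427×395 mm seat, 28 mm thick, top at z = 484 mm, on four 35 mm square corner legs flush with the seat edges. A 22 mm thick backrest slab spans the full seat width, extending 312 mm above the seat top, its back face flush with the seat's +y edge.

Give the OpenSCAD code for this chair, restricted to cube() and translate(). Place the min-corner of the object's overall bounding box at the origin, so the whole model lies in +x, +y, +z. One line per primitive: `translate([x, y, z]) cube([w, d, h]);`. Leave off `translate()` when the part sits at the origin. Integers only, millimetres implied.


// leg_h = 484 - 28 = 456
translate([0, 0, 456]) cube([427, 395, 28]);
cube([35, 35, 456]);
translate([392, 0, 0]) cube([35, 35, 456]);
translate([0, 360, 0]) cube([35, 35, 456]);
translate([392, 360, 0]) cube([35, 35, 456]);
translate([0, 373, 484]) cube([427, 22, 312]);


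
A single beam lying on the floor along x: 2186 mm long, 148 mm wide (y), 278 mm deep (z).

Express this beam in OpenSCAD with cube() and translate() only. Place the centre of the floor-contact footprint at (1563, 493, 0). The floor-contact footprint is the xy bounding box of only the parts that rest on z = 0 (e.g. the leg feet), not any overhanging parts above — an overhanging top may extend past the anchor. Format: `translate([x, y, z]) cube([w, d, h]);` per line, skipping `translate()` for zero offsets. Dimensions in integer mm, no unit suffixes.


translate([470, 419, 0]) cube([2186, 148, 278]);


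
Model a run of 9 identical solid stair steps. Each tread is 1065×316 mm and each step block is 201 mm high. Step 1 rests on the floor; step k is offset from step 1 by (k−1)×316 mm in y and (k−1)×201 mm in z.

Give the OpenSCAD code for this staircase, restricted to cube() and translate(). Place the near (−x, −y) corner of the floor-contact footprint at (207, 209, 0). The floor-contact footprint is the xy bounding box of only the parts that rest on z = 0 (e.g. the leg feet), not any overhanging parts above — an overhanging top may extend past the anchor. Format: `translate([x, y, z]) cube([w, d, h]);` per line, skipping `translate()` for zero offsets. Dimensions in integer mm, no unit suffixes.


translate([207, 209, 0]) cube([1065, 316, 201]);
translate([207, 525, 201]) cube([1065, 316, 201]);
translate([207, 841, 402]) cube([1065, 316, 201]);
translate([207, 1157, 603]) cube([1065, 316, 201]);
translate([207, 1473, 804]) cube([1065, 316, 201]);
translate([207, 1789, 1005]) cube([1065, 316, 201]);
translate([207, 2105, 1206]) cube([1065, 316, 201]);
translate([207, 2421, 1407]) cube([1065, 316, 201]);
translate([207, 2737, 1608]) cube([1065, 316, 201]);


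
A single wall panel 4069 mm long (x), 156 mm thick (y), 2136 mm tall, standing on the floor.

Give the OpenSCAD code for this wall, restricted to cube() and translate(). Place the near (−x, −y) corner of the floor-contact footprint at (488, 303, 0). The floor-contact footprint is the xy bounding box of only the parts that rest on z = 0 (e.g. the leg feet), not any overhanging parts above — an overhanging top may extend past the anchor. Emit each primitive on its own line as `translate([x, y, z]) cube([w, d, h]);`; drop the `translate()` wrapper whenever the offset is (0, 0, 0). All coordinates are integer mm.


translate([488, 303, 0]) cube([4069, 156, 2136]);


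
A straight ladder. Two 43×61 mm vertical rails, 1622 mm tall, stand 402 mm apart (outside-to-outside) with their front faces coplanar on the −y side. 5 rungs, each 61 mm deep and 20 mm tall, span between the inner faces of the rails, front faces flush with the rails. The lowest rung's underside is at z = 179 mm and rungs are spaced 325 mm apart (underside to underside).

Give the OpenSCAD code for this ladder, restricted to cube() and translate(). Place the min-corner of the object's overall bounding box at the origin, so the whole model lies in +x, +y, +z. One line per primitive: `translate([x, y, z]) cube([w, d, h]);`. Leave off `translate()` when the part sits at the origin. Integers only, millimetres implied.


// rung span = 402 - 2*43 = 316
// rung[k] z = 179 + k*325
cube([43, 61, 1622]);
translate([359, 0, 0]) cube([43, 61, 1622]);
translate([43, 0, 179]) cube([316, 61, 20]);
translate([43, 0, 504]) cube([316, 61, 20]);
translate([43, 0, 829]) cube([316, 61, 20]);
translate([43, 0, 1154]) cube([316, 61, 20]);
translate([43, 0, 1479]) cube([316, 61, 20]);


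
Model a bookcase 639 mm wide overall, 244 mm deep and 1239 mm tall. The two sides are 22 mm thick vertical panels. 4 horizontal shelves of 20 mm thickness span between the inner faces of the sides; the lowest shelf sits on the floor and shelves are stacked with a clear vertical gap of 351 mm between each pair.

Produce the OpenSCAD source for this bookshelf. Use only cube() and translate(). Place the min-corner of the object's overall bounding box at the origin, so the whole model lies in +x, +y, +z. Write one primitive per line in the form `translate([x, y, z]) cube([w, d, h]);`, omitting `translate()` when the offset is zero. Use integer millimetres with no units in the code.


cube([22, 244, 1239]);
translate([617, 0, 0]) cube([22, 244, 1239]);
translate([22, 0, 0]) cube([595, 244, 20]);
translate([22, 0, 371]) cube([595, 244, 20]);
translate([22, 0, 742]) cube([595, 244, 20]);
translate([22, 0, 1113]) cube([595, 244, 20]);


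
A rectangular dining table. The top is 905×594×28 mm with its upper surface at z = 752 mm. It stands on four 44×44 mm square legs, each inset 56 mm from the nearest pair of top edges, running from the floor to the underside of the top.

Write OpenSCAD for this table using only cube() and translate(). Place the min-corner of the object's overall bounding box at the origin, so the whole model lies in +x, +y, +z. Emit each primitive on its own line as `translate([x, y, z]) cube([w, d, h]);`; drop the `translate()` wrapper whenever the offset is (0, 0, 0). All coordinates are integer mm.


// leg_h = 752 - 28 = 724
translate([0, 0, 724]) cube([905, 594, 28]);
translate([56, 56, 0]) cube([44, 44, 724]);
translate([805, 56, 0]) cube([44, 44, 724]);
translate([56, 494, 0]) cube([44, 44, 724]);
translate([805, 494, 0]) cube([44, 44, 724]);


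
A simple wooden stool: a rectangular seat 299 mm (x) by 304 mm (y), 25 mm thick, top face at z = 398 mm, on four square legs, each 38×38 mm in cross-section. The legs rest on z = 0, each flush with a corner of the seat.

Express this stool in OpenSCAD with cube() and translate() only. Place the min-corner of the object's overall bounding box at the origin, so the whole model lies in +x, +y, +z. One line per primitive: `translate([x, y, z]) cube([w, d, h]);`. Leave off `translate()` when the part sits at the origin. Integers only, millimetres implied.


// leg_h = 398 - 25 = 373
translate([0, 0, 373]) cube([299, 304, 25]);
cube([38, 38, 373]);
translate([261, 0, 0]) cube([38, 38, 373]);
translate([0, 266, 0]) cube([38, 38, 373]);
translate([261, 266, 0]) cube([38, 38, 373]);


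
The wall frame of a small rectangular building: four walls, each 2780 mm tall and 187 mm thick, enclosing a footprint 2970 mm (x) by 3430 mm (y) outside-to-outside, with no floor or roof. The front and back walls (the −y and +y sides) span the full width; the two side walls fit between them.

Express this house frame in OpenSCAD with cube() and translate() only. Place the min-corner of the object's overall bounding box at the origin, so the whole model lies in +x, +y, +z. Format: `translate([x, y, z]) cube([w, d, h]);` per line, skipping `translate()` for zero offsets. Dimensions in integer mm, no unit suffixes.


cube([2970, 187, 2780]);
translate([0, 3243, 0]) cube([2970, 187, 2780]);
translate([0, 187, 0]) cube([187, 3056, 2780]);
translate([2783, 187, 0]) cube([187, 3056, 2780]);


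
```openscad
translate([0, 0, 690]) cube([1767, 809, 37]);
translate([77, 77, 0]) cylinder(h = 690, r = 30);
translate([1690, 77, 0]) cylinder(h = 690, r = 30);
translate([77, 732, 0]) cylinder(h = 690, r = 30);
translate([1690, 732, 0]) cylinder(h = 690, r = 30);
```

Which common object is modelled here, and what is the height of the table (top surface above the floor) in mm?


A table. The table height is 727 mm.

A 1767×809×37 slab sits at z = 690 on four Ø60 mm round legs — a table. The top surface is at 690 + 37 = 727 mm.


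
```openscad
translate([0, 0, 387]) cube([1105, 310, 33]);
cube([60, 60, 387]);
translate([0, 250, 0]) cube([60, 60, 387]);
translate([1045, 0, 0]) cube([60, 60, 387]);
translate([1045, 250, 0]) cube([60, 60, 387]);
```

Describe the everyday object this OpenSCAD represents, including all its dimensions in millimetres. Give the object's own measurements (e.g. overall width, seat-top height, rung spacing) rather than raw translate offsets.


A bench: a 1105×310 mm seat slab, 33 mm thick, top at z = 420 mm, on four 60×60 mm square legs flush with the seat corners and standing on z = 0.


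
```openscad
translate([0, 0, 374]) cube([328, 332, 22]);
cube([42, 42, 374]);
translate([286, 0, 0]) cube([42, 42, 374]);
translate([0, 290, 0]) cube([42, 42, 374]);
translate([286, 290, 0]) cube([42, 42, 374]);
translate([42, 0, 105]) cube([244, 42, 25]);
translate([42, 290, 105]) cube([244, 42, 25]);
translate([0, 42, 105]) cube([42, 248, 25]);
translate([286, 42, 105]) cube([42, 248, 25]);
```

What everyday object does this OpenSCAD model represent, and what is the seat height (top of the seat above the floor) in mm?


A stool. The seat height is 396 mm.

A 328×332×22 slab at z = 374 on four corner posts — a stool. The seat top is 374 + 22 = 396 mm.


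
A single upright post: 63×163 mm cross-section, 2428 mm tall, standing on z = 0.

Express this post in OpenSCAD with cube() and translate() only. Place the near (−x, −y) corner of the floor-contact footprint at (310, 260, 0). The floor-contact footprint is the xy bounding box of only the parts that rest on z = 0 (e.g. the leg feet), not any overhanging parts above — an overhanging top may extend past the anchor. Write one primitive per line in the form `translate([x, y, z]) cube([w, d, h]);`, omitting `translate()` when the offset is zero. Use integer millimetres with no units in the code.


translate([310, 260, 0]) cube([63, 163, 2428]);


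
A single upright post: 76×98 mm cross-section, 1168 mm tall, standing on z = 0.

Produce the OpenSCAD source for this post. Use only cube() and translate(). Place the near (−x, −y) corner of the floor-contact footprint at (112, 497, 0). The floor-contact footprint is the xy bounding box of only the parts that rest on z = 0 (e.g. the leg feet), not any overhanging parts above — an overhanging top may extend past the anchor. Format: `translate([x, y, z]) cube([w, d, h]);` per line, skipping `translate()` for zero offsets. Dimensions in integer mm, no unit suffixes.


translate([112, 497, 0]) cube([76, 98, 1168]);


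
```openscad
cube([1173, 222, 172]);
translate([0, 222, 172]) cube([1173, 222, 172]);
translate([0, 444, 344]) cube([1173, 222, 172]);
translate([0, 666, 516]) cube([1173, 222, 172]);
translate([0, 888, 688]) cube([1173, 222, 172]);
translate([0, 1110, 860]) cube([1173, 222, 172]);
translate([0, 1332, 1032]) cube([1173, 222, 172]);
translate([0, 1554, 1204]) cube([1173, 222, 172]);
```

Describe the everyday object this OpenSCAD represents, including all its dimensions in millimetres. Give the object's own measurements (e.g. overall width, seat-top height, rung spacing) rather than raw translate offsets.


A straight staircase of 8 solid steps. Each step is 1173 mm wide (x), 222 mm deep (y, the going) and 172 mm tall (the rise). The first step rests on the floor; each subsequent step sits one going further in +y and one rise higher in +z, directly behind and above the previous step with no overlap.


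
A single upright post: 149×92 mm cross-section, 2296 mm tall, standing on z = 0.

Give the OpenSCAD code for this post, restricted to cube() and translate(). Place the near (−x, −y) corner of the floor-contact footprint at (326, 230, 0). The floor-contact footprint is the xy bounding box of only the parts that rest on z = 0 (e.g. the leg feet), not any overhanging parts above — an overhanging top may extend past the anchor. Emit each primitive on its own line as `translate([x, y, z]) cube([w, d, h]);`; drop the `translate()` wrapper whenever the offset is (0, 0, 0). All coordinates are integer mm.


translate([326, 230, 0]) cube([149, 92, 2296]);


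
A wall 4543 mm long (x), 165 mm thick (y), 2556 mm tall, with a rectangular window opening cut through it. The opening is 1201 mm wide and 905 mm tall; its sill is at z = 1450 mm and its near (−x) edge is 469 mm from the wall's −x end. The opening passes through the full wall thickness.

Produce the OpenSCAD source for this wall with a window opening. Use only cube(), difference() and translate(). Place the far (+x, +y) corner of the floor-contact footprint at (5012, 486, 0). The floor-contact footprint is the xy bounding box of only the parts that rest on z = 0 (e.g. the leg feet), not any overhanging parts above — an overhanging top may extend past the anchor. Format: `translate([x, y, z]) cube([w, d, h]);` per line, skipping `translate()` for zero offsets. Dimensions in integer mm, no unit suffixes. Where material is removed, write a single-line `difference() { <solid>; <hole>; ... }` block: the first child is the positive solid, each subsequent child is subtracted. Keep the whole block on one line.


difference() { translate([469, 321, 0]) cube([4543, 165, 2556]); translate([938, 321, 1450]) cube([1201, 165, 905]); }


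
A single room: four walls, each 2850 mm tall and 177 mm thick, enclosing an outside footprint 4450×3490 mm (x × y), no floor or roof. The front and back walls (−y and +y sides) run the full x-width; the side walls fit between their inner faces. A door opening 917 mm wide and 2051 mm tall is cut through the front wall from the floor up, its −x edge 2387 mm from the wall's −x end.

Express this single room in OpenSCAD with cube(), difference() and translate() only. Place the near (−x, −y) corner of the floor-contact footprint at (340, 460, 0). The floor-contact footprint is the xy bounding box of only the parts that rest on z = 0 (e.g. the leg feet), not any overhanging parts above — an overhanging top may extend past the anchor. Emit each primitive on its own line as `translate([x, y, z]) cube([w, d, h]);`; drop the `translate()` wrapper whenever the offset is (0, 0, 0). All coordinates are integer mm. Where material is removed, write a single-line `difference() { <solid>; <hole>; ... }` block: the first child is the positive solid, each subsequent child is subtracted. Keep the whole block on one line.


difference() { translate([340, 460, 0]) cube([4450, 177, 2850]); translate([2727, 460, 0]) cube([917, 177, 2051]); }
translate([340, 3773, 0]) cube([4450, 177, 2850]);
translate([340, 637, 0]) cube([177, 3136, 2850]);
translate([4613, 637, 0]) cube([177, 3136, 2850]);


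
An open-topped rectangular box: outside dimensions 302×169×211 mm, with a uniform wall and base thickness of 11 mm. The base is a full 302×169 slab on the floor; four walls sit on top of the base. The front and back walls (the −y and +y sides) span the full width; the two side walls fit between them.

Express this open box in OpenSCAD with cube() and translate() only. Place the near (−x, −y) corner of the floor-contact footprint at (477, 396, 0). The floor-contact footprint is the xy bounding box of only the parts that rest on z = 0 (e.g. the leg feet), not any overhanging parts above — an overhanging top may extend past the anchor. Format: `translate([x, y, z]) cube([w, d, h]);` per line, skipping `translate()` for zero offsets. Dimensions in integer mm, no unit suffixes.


translate([477, 396, 0]) cube([302, 169, 11]);
translate([477, 396, 11]) cube([302, 11, 200]);
translate([477, 554, 11]) cube([302, 11, 200]);
translate([477, 407, 11]) cube([11, 147, 200]);
translate([768, 407, 11]) cube([11, 147, 200]);


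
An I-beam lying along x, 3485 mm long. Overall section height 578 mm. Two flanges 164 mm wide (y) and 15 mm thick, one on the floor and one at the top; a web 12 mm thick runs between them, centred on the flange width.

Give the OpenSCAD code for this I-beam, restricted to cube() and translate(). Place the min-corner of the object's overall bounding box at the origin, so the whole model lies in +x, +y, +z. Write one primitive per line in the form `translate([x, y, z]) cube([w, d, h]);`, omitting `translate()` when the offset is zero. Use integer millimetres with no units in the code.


cube([3485, 164, 15]);
translate([0, 76, 15]) cube([3485, 12, 548]);
translate([0, 0, 563]) cube([3485, 164, 15]);


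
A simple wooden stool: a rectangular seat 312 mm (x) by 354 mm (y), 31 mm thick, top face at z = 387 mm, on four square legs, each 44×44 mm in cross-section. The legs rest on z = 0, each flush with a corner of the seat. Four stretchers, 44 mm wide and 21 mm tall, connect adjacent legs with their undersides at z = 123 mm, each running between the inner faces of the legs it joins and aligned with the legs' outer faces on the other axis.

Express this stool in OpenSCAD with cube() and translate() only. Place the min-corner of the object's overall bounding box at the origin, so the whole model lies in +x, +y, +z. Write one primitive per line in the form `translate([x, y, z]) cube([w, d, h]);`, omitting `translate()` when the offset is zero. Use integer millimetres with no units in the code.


translate([0, 0, 356]) cube([312, 354, 31]);
cube([44, 44, 356]);
translate([268, 0, 0]) cube([44, 44, 356]);
translate([0, 310, 0]) cube([44, 44, 356]);
translate([268, 310, 0]) cube([44, 44, 356]);
translate([44, 0, 123]) cube([224, 44, 21]);
translate([44, 310, 123]) cube([224, 44, 21]);
translate([0, 44, 123]) cube([44, 266, 21]);
translate([268, 44, 123]) cube([44, 266, 21]);


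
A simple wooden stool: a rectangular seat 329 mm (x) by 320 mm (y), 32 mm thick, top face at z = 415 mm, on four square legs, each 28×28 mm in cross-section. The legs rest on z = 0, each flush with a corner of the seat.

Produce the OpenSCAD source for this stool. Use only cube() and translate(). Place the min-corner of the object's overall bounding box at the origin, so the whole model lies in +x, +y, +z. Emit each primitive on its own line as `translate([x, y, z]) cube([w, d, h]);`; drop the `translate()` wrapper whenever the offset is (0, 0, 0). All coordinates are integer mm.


translate([0, 0, 383]) cube([329, 320, 32]);
cube([28, 28, 383]);
translate([301, 0, 0]) cube([28, 28, 383]);
translate([0, 292, 0]) cube([28, 28, 383]);
translate([301, 292, 0]) cube([28, 28, 383]);


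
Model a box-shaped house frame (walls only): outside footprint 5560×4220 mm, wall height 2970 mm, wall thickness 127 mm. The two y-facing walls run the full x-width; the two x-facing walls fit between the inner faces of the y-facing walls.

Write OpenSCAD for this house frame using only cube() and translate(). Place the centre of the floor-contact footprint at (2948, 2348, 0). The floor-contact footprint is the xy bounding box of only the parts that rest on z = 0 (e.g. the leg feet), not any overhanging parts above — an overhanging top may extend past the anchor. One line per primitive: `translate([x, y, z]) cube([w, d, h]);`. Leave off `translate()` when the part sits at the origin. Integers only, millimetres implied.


translate([168, 238, 0]) cube([5560, 127, 2970]);
translate([168, 4331, 0]) cube([5560, 127, 2970]);
translate([168, 365, 0]) cube([127, 3966, 2970]);
translate([5601, 365, 0]) cube([127, 3966, 2970]);


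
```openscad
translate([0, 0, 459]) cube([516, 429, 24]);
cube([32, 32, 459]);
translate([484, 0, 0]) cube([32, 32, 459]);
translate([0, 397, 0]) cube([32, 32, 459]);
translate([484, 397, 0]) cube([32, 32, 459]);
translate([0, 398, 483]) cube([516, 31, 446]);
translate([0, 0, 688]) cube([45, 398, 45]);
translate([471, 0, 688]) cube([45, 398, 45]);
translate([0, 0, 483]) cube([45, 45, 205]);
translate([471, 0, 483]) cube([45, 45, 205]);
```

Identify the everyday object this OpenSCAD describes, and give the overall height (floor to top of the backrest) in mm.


A chair. The overall height is 929 mm.

A slab on four corner posts with a tall panel at the back — a chair. The seat slab sits at z = 459 with thickness 24, and the 446 mm backrest starts at the seat top, so the overall height is 459 + 24 + 446 = 929 mm.


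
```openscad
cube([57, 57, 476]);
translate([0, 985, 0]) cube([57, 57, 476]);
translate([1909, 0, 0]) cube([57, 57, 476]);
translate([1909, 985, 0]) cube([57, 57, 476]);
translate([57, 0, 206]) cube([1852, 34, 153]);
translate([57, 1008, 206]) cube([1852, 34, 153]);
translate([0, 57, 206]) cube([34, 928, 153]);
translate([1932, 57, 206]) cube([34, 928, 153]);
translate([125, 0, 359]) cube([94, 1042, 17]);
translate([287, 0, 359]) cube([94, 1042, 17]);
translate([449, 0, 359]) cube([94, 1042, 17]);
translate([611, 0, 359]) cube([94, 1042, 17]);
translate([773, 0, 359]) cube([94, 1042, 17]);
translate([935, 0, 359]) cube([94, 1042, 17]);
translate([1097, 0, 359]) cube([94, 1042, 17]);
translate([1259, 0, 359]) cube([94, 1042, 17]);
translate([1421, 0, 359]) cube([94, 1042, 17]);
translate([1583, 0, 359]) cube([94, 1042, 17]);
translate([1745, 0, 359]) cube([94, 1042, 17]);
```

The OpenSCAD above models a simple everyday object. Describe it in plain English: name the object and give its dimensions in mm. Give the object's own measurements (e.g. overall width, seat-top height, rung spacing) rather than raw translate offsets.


A bed frame 1966 mm long (x) by 1042 mm wide (y). Four 57×57 mm corner posts, 476 mm tall, at the corners of the footprint. Four rails of 34 mm thickness and 153 mm height run between adjacent posts with their undersides at z = 206 mm, their outer faces flush with the outside of the frame (the two x-running rails run between the posts' inner faces; the two y-running rails run between the posts' inner faces). 11 slats, each 94 mm wide (x) and 17 mm thick, lie across the top of the two x-running rails, running the full 1042 mm width of the frame in y; along x they sit between the end posts with a 68 mm gap after the −x posts and between neighbouring slats, leaving 70 mm before the +x posts.


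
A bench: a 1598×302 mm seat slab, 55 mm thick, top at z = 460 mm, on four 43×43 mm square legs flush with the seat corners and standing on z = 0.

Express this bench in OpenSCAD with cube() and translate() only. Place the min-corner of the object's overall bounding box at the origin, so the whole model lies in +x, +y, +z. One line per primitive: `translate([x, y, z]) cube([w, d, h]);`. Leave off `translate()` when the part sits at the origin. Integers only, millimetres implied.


// leg_h = 460 − 55 = 405
translate([0, 0, 405]) cube([1598, 302, 55]);
cube([43, 43, 405]);
translate([0, 259, 0]) cube([43, 43, 405]);
translate([1555, 0, 0]) cube([43, 43, 405]);
translate([1555, 259, 0]) cube([43, 43, 405]);


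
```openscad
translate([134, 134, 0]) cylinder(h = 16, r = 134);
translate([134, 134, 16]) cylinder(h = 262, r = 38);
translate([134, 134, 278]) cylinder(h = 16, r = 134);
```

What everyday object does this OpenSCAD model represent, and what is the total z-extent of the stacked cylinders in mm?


A spool. The overall height is 294 mm.

Three coaxial cylinders, large–small–large — a spool. Two 16 mm flanges and a 262 mm core give 16 + 262 + 16 = 294 mm.


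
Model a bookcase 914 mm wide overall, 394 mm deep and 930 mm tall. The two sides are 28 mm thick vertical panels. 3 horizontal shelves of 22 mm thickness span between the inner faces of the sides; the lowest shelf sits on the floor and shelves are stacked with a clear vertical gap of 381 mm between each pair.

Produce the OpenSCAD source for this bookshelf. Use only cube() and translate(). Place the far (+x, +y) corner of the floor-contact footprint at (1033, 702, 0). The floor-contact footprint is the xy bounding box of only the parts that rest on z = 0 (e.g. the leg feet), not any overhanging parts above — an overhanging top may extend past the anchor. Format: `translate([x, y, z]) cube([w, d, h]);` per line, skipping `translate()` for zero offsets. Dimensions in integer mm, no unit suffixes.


translate([119, 308, 0]) cube([28, 394, 930]);
translate([1005, 308, 0]) cube([28, 394, 930]);
translate([147, 308, 0]) cube([858, 394, 22]);
translate([147, 308, 403]) cube([858, 394, 22]);
translate([147, 308, 806]) cube([858, 394, 22]);


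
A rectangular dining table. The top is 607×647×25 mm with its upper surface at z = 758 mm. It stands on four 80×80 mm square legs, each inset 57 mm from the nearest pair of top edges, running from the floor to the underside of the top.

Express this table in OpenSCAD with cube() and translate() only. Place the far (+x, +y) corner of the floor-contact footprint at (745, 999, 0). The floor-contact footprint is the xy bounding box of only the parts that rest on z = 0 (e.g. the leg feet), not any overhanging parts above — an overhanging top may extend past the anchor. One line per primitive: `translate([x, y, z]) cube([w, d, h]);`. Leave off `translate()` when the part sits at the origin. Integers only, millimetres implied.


// leg_h = 758 - 25 = 733
translate([195, 409, 733]) cube([607, 647, 25]);
translate([252, 466, 0]) cube([80, 80, 733]);
translate([665, 466, 0]) cube([80, 80, 733]);
translate([252, 919, 0]) cube([80, 80, 733]);
translate([665, 919, 0]) cube([80, 80, 733]);


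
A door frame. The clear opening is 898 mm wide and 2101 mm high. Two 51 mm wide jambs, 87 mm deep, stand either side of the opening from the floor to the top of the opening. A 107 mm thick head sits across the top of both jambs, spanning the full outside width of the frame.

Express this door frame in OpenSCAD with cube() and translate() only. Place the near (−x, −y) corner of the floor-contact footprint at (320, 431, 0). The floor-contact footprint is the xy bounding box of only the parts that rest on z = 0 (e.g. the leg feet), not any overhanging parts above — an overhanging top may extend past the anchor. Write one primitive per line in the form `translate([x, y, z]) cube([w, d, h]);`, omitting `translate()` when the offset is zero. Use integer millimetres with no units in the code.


translate([320, 431, 0]) cube([51, 87, 2101]);
translate([1269, 431, 0]) cube([51, 87, 2101]);
translate([320, 431, 2101]) cube([1000, 87, 107]);


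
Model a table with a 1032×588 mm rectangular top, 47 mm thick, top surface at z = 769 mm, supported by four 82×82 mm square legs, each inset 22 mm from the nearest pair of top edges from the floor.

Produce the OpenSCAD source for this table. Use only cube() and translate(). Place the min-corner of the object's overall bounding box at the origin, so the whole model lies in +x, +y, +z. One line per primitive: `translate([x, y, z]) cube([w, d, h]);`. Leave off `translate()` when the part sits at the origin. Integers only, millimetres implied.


translate([0, 0, 722]) cube([1032, 588, 47]);
translate([22, 22, 0]) cube([82, 82, 722]);
translate([928, 22, 0]) cube([82, 82, 722]);
translate([22, 484, 0]) cube([82, 82, 722]);
translate([928, 484, 0]) cube([82, 82, 722]);


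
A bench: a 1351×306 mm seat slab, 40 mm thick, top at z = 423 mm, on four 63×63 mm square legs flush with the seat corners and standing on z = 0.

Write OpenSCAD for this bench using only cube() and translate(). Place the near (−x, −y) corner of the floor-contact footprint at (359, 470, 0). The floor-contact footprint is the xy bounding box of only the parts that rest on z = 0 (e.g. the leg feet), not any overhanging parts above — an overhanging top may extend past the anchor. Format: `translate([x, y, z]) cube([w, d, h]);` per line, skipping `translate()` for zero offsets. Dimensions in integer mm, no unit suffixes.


translate([359, 470, 383]) cube([1351, 306, 40]);
translate([359, 470, 0]) cube([63, 63, 383]);
translate([359, 713, 0]) cube([63, 63, 383]);
translate([1647, 470, 0]) cube([63, 63, 383]);
translate([1647, 713, 0]) cube([63, 63, 383]);


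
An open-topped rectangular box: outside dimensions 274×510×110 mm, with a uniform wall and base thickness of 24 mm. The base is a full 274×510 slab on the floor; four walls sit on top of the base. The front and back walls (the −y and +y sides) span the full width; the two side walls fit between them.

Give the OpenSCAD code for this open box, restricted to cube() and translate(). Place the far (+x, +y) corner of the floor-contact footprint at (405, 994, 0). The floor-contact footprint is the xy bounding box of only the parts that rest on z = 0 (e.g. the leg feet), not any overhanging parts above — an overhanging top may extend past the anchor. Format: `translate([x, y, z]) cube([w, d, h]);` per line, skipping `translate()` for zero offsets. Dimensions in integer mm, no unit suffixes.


translate([131, 484, 0]) cube([274, 510, 24]);
translate([131, 484, 24]) cube([274, 24, 86]);
translate([131, 970, 24]) cube([274, 24, 86]);
translate([131, 508, 24]) cube([24, 462, 86]);
translate([381, 508, 24]) cube([24, 462, 86]);


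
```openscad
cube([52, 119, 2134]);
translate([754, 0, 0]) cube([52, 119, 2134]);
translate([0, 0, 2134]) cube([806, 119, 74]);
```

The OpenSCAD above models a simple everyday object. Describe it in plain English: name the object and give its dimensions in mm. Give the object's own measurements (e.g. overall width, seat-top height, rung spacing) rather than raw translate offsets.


A door frame. The clear opening is 702 mm wide and 2134 mm high. Two 52 mm wide jambs, 119 mm deep, stand either side of the opening from the floor to the top of the opening. A 74 mm thick head sits across the top of both jambs, spanning the full outside width of the frame.


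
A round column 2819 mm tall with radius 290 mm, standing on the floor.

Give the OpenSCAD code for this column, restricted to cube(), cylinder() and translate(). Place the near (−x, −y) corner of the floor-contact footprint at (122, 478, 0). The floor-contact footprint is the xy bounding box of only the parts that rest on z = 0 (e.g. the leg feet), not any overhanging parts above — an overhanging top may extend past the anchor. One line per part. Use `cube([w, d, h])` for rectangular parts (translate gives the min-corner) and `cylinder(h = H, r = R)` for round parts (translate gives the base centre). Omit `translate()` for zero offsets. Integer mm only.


translate([412, 768, 0]) cylinder(h = 2819, r = 290);


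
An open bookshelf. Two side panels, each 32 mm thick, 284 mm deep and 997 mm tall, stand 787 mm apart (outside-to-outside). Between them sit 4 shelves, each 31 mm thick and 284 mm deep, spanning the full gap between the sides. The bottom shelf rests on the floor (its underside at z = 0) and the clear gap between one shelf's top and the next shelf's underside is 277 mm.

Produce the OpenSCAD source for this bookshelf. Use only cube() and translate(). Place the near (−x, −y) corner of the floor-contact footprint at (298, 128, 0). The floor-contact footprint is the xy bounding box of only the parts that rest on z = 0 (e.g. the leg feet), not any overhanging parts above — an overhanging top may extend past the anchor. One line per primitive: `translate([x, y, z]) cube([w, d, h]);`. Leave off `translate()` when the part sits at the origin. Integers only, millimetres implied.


translate([298, 128, 0]) cube([32, 284, 997]);
translate([1053, 128, 0]) cube([32, 284, 997]);
translate([330, 128, 0]) cube([723, 284, 31]);
translate([330, 128, 308]) cube([723, 284, 31]);
translate([330, 128, 616]) cube([723, 284, 31]);
translate([330, 128, 924]) cube([723, 284, 31]);


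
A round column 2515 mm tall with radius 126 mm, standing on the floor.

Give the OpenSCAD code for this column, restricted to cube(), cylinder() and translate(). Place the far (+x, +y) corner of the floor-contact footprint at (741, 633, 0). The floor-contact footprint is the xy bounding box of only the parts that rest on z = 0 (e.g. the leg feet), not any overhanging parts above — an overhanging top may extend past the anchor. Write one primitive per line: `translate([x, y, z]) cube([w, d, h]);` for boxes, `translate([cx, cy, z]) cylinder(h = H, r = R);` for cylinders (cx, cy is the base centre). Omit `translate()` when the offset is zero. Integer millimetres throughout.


translate([615, 507, 0]) cylinder(h = 2515, r = 126);


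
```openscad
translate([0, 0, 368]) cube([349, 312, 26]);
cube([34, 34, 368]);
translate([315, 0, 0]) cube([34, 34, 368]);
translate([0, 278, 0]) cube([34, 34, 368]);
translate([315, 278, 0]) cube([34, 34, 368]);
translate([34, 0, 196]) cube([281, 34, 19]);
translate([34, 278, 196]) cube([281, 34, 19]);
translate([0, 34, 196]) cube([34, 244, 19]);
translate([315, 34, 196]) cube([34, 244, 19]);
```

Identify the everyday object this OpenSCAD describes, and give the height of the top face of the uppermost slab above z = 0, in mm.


A stool. The seat height is 394 mm.

A 349×312×26 slab at z = 368 on four corner posts — a stool. The seat top is 368 + 26 = 394 mm.


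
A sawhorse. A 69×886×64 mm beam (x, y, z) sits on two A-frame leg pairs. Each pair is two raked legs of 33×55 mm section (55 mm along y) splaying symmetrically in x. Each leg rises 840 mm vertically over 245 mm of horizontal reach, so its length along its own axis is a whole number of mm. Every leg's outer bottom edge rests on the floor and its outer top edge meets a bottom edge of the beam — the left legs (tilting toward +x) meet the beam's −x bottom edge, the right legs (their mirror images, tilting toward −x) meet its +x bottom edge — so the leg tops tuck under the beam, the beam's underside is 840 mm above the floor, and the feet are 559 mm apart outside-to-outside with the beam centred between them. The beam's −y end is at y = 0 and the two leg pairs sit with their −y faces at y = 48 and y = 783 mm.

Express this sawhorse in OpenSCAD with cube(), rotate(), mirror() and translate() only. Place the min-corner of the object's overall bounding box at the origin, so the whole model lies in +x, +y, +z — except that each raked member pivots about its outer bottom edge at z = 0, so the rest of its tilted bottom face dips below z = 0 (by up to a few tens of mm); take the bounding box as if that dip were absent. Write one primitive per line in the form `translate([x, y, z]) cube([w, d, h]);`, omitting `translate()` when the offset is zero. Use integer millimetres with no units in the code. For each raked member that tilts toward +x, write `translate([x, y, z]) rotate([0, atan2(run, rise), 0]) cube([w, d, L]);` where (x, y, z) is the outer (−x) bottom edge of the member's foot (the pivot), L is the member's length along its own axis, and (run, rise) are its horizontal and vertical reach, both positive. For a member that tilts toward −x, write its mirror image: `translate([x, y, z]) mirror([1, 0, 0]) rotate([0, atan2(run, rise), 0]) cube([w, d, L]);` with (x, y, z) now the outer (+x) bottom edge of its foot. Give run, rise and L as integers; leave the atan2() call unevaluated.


translate([245, 0, 840]) cube([69, 886, 64]);
translate([0, 48, 0]) rotate([0, atan2(245, 840), 0]) cube([33, 55, 875]);
translate([559, 48, 0]) mirror([1, 0, 0]) rotate([0, atan2(245, 840), 0]) cube([33, 55, 875]);
translate([0, 783, 0]) rotate([0, atan2(245, 840), 0]) cube([33, 55, 875]);
translate([559, 783, 0]) mirror([1, 0, 0]) rotate([0, atan2(245, 840), 0]) cube([33, 55, 875]);
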